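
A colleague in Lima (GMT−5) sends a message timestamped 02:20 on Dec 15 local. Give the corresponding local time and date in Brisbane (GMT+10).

17:20 on December 15

In UTC: 02:20 + 5:00 = 07:20 on Dec 15.
Brisbane is UTC+10:00: 07:20 + 10:00 = 17:20 on Dec 15.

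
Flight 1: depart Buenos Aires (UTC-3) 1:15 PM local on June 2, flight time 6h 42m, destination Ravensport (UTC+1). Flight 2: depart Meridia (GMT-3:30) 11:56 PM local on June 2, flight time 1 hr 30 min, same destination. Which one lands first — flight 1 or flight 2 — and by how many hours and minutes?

the first, by 5 hours 59 minutes

Flight 1 in UTC: 1:15 PM + 3:00 = 4:15 PM on Jun 2.
+6 hours and 42 minutes → arrive 10:57 PM UTC on Jun 2.
Flight 2 in UTC: 11:56 PM + 3:30 = 3:26 AM on Jun 3.
+1 hour and 30 minutes → arrive 4:56 AM UTC on Jun 3.
Flight 1 lands earlier by 5 hours 59 minutes.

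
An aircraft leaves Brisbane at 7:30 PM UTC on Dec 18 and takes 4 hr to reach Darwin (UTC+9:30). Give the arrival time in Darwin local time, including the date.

9:00 AM on December 19

Departure is given in UTC: 7:30 PM on Dec 18.
Add 4 hours → 11:30 PM UTC.
Darwin is UTC+9:30: 11:30 PM + 9:30 = 9:00 AM on Dec 19.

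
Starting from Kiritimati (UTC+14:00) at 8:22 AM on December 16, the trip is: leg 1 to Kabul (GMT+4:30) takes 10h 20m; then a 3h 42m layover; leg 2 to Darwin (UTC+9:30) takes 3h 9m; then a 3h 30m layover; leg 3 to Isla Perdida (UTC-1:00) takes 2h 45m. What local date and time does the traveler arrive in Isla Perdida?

4:48 PM on December 16

Convert departure to UTC: 8:22 AM − 14:00 = 6:22 PM UTC on Dec 15.
Add 10 hours 20 minutes leg 1 → 4:42 AM UTC (Dec 16).
Add 3 hours and 42 minutes layover in Kabul → 8:24 AM UTC.
Add 3 hours 9 minutes leg 2 → 11:33 AM UTC.
Add 3 hours and 30 minutes layover in Darwin → 3:03 PM UTC.
Add 2 hours 45 minutes leg 3 → 5:48 PM UTC.
Isla Perdida is UTC−1:00, so local arrival = 5:48 PM − 1:00 = 4:48 PM on Dec 16.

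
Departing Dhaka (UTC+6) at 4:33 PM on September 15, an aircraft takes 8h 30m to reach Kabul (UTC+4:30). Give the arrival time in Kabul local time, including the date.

Kabul is 1:30 behind Dhaka.
After 8 hours and 30 minutes it is 1:03 AM (Sep 16) in Dhaka.
Shift by the zone difference: 1:03 AM − 1:30 = 11:33 PM on Sep 15 in Kabul.

11:33 PM on Sep 15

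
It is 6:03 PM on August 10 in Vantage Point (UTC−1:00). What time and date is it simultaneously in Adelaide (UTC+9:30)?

Adelaide is 10:30 ahead of Vantage Point.
Shift by the zone difference: 6:03 PM + 10:30 = 4:33 AM on Aug 11 in Adelaide.

4:33 AM on August 11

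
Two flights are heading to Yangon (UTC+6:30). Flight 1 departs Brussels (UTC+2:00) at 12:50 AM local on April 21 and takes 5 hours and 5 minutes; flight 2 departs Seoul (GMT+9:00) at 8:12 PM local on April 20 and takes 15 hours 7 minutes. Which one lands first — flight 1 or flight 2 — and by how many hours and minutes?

Flight 1 in UTC: 12:50 AM − 2:00 = 10:50 PM on Apr 20.
+5 hours and 5 minutes → arrive 3:55 AM UTC on Apr 21.
Flight 2 in UTC: 8:12 PM − 9:00 = 11:12 AM on Apr 20.
+15 hours and 7 minutes → arrive 2:19 AM UTC on Apr 21.
Flight 2 lands earlier by 1 hour 36 minutes.

the second, by 1 hour 36 minutes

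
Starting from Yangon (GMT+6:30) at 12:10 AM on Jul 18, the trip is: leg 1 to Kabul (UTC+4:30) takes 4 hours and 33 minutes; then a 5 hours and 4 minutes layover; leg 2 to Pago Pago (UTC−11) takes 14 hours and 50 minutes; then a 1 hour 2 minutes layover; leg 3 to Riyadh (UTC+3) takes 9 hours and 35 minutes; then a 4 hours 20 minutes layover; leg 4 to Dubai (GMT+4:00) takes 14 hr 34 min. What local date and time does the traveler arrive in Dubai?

3:38 AM on July 20

Convert departure to UTC: 12:10 AM − 6:30 = 5:40 PM UTC on Jul 17.
Add 4 hours 33 minutes leg 1 → 10:13 PM UTC.
Add 5 hours 4 minutes layover in Kabul → 3:17 AM UTC (Jul 18).
Add 14 hours 50 minutes leg 2 → 6:07 PM UTC.
Add 1 hour 2 minutes layover in Pago Pago → 7:09 PM UTC.
Add 9 hours 35 minutes leg 3 → 4:44 AM UTC (Jul 19).
Add 4 hours 20 minutes layover in Riyadh → 9:04 AM UTC.
Add 14 hours and 34 minutes leg 4 → 11:38 PM UTC.
Dubai is UTC+4:00, so local arrival = 11:38 PM + 4:00 = 3:38 AM on Jul 20.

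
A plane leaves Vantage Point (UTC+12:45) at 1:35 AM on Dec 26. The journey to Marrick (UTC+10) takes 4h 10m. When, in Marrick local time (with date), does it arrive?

Convert departure to UTC: 1:35 AM − 12:45 = 12:50 PM UTC on Dec 25.
Add 4 hours 10 minutes travel time → 5:00 PM UTC.
Marrick is UTC+10:00, so local arrival = 5:00 PM + 10:00 = 3:00 AM on Dec 26.

3:00 AM on December 26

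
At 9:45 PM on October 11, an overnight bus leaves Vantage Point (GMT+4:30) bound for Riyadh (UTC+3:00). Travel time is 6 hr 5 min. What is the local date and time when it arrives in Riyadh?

Convert departure to UTC: 9:45 PM − 4:30 = 5:15 PM UTC on Oct 11.
Add 6 hours 5 minutes travel time → 11:20 PM UTC.
Riyadh is UTC+3:00, so local arrival = 11:20 PM + 3:00 = 2:20 AM on Oct 12.

2:20 AM on Oct 12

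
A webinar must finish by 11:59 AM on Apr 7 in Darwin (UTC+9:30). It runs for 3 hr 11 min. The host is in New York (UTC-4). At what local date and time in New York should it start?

7:18 PM on April 6

Target end time in UTC: 11:59 AM − 9:30 = 2:29 AM on Apr 7.
Subtract 3 hours 11 minutes → start 11:18 PM UTC on Apr 6.
New York is UTC−4:00: 11:18 PM − 4:00 = 7:18 PM on Apr 6.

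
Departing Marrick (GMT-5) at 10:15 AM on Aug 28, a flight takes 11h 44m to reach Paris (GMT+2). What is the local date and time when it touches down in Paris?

4:59 AM on August 29

Convert departure to UTC: 10:15 AM + 5:00 = 3:15 PM UTC on Aug 28.
Add 11 hours and 44 minutes travel time → 2:59 AM UTC (Aug 29).
Paris is UTC+2:00, so local arrival = 2:59 AM + 2:00 = 4:59 AM on Aug 29.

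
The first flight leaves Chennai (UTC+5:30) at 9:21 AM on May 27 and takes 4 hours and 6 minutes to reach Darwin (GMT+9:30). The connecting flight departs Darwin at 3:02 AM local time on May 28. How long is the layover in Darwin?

9 hours 35 minutes

Convert departure to UTC: 9:21 AM − 5:30 = 3:51 AM UTC on May 27.
Add 4 hours and 6 minutes flight time → 7:57 AM UTC.
Darwin is UTC+9:30, so local arrival = 7:57 AM + 9:30 = 5:27 PM on May 27.
Layover = 3:02 AM − 5:27 PM (+1 day) = 9 hours 35 minutes.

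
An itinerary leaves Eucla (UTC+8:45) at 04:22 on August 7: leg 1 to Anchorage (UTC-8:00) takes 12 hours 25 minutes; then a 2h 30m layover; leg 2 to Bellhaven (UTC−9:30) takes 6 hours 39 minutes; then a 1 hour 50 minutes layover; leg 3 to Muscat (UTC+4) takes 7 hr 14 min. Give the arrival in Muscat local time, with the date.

Convert departure to UTC: 04:22 − 8:45 = 19:37 UTC on Aug 6.
Add 12 hours 25 minutes leg 1 → 08:02 UTC (Aug 7).
Add 2 hours 30 minutes layover in Anchorage → 10:32 UTC.
Add 6 hours 39 minutes leg 2 → 17:11 UTC.
Add 1 hour and 50 minutes layover in Bellhaven → 19:01 UTC.
Add 7 hours 14 minutes leg 3 → 02:15 UTC (Aug 8).
Muscat is UTC+4:00, so local arrival = 02:15 + 4:00 = 06:15 on Aug 8.

06:15 on Aug 8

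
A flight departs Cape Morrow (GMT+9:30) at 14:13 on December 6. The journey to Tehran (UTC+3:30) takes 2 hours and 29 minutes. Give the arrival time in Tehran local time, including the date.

Convert departure to UTC: 14:13 − 9:30 = 04:43 UTC on Dec 6.
Add 2 hours and 29 minutes travel time → 07:12 UTC.
Tehran is UTC+3:30, so local arrival = 07:12 + 3:30 = 10:42 on Dec 6.

10:42 on Dec 6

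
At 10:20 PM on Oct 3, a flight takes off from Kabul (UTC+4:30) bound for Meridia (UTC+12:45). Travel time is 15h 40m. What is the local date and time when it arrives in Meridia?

Meridia is 8:15 ahead of Kabul.
After 15 hours and 40 minutes it is 2:00 PM (Oct 4) in Kabul.
Shift by the zone difference: 2:00 PM + 8:15 = 10:15 PM on Oct 4 in Meridia.

10:15 PM on October 4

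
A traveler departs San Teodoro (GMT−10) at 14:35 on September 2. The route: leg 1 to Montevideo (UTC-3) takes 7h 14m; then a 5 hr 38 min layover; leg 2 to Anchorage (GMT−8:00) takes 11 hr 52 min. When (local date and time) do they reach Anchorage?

Convert departure to UTC: 14:35 + 10:00 = 00:35 UTC on Sep 3.
Add 7 hours 14 minutes leg 1 → 07:49 UTC.
Add 5 hours and 38 minutes layover in Montevideo → 13:27 UTC.
Add 11 hours and 52 minutes leg 2 → 01:19 UTC (Sep 4).
Anchorage is UTC−8:00, so local arrival = 01:19 − 8:00 = 17:19 on Sep 3.

17:19 on September 3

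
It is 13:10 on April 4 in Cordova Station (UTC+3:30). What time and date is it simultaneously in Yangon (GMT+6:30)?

16:10 on Apr 4

In UTC: 13:10 − 3:30 = 09:40 on Apr 4.
Yangon is UTC+6:30: 09:40 + 6:30 = 16:10 on Apr 4.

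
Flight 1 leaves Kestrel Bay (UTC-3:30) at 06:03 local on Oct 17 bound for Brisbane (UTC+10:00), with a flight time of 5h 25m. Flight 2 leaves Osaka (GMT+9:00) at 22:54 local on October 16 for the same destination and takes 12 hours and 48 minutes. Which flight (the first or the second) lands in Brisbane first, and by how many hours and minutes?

Flight 1 in UTC: 06:03 + 3:30 = 09:33 on Oct 17.
+5 hours and 25 minutes → arrive 14:58 UTC on Oct 17.
Flight 2 in UTC: 22:54 − 9:00 = 13:54 on Oct 16.
+12 hours and 48 minutes → arrive 02:42 UTC on Oct 17.
Flight 2 lands earlier by 12 hours 16 minutes.

the second, by 12 hours 16 minutes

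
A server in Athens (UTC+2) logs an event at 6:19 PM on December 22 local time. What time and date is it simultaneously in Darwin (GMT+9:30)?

1:49 AM on December 23

In UTC: 6:19 PM − 2:00 = 4:19 PM on Dec 22.
Darwin is UTC+9:30: 4:19 PM + 9:30 = 1:49 AM on Dec 23.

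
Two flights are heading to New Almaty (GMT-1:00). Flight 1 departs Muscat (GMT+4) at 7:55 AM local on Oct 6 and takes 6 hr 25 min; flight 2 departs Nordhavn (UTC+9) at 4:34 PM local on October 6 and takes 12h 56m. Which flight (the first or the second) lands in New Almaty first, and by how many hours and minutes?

Flight 1 in UTC: 7:55 AM − 4:00 = 3:55 AM on Oct 6.
+6 hours 25 minutes → arrive 10:20 AM UTC on Oct 6.
Flight 2 in UTC: 4:34 PM − 9:00 = 7:34 AM on Oct 6.
+12 hours and 56 minutes → arrive 8:30 PM UTC on Oct 6.
Flight 1 lands earlier by 10 hours 10 minutes.

the first, by 10 hours 10 minutes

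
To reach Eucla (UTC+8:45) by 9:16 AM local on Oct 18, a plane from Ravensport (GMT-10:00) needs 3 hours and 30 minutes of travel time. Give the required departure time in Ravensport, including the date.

Target arrival in UTC: 9:16 AM − 8:45 = 12:31 AM on Oct 18.
Subtract 3 hours and 30 minutes → departure 9:01 PM UTC on Oct 17.
Ravensport is UTC−10:00: 9:01 PM − 10:00 = 11:01 AM on Oct 17.

11:01 AM on Oct 17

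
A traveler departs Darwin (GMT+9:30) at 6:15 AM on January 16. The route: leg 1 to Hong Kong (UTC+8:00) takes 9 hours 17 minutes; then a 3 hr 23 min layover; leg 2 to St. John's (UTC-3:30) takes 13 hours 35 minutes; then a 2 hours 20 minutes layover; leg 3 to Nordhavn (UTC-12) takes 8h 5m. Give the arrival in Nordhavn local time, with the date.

9:25 PM on January 16

Convert departure to UTC: 6:15 AM − 9:30 = 8:45 PM UTC on Jan 15.
Add 9 hours and 17 minutes leg 1 → 6:02 AM UTC (Jan 16).
Add 3 hours 23 minutes layover in Hong Kong → 9:25 AM UTC.
Add 13 hours 35 minutes leg 2 → 11:00 PM UTC.
Add 2 hours 20 minutes layover in St. John's → 1:20 AM UTC (Jan 17).
Add 8 hours 5 minutes leg 3 → 9:25 AM UTC.
Nordhavn is UTC−12:00, so local arrival = 9:25 AM − 12:00 = 9:25 PM on Jan 16.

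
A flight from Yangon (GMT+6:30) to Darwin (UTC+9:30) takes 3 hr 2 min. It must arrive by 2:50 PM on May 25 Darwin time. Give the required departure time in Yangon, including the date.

Target arrival in UTC: 2:50 PM − 9:30 = 5:20 AM on May 25.
Subtract 3 hours 2 minutes → departure 2:18 AM UTC on May 25.
Yangon is UTC+6:30: 2:18 AM + 6:30 = 8:48 AM on May 25.

8:48 AM on May 25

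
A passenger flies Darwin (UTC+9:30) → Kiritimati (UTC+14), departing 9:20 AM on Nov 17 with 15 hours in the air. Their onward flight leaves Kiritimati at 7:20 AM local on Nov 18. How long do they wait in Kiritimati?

2 hours 30 minutes

Convert departure to UTC: 9:20 AM − 9:30 = 11:50 PM UTC on Nov 16.
Add 15 hours flight time → 2:50 PM UTC (Nov 17).
Kiritimati is UTC+14:00, so local arrival = 2:50 PM + 14:00 = 4:50 AM on Nov 18.
Layover = 7:20 AM − 4:50 AM = 2 hours 30 minutes.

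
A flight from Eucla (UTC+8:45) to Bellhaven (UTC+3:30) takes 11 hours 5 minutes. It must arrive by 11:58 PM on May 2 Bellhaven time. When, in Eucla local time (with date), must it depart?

6:08 PM on May 2

Target arrival in UTC: 11:58 PM − 3:30 = 8:28 PM on May 2.
Subtract 11 hours 5 minutes → departure 9:23 AM UTC on May 2.
Eucla is UTC+8:45: 9:23 AM + 8:45 = 6:08 PM on May 2.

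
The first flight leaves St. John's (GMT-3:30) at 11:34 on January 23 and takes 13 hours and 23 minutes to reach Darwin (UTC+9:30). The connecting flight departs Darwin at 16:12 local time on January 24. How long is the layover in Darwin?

2 hours 15 minutes

Convert departure to UTC: 11:34 + 3:30 = 15:04 UTC on Jan 23.
Add 13 hours and 23 minutes flight time → 04:27 UTC (Jan 24).
Darwin is UTC+9:30, so local arrival = 04:27 + 9:30 = 13:57 on Jan 24.
Layover = 16:12 − 13:57 = 2 hours 15 minutes.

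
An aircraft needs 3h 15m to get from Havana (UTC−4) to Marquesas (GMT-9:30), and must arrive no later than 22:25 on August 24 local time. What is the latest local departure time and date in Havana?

00:40 on August 25

Target arrival in UTC: 22:25 + 9:30 = 07:55 on Aug 25.
Subtract 3 hours and 15 minutes → departure 04:40 UTC on Aug 25.
Havana is UTC−4:00: 04:40 − 4:00 = 00:40 on Aug 25.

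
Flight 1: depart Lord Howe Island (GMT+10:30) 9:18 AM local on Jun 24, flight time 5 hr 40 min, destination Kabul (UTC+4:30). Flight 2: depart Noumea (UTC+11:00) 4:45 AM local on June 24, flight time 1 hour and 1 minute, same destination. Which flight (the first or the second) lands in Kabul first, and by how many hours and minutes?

the second, by 9 hours 42 minutes

Flight 1 in UTC: 9:18 AM − 10:30 = 10:48 PM on Jun 23.
+5 hours and 40 minutes → arrive 4:28 AM UTC on Jun 24.
Flight 2 in UTC: 4:45 AM − 11:00 = 5:45 PM on Jun 23.
+1 hour and 1 minute → arrive 6:46 PM UTC on Jun 23.
Flight 2 lands earlier by 9 hours 42 minutes.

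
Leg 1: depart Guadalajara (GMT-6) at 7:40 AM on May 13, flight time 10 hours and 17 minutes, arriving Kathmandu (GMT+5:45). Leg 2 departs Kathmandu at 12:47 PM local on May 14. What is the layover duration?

Convert departure to UTC: 7:40 AM + 6:00 = 1:40 PM UTC on May 13.
Add 10 hours and 17 minutes flight time → 11:57 PM UTC.
Kathmandu is UTC+5:45, so local arrival = 11:57 PM + 5:45 = 5:42 AM on May 14.
Layover = 12:47 PM − 5:42 AM = 7 hours 5 minutes.

7 hours 5 minutes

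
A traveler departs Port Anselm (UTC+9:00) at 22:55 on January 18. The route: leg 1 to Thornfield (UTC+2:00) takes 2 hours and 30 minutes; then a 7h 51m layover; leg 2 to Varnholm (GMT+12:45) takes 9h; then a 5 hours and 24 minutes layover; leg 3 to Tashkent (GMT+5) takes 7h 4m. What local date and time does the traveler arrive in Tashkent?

02:44 on January 20

Convert departure to UTC: 22:55 − 9:00 = 13:55 UTC on Jan 18.
Add 2 hours 30 minutes leg 1 → 16:25 UTC.
Add 7 hours and 51 minutes layover in Thornfield → 00:16 UTC (Jan 19).
Add 9 hours leg 2 → 09:16 UTC.
Add 5 hours 24 minutes layover in Varnholm → 14:40 UTC.
Add 7 hours 4 minutes leg 3 → 21:44 UTC.
Tashkent is UTC+5:00, so local arrival = 21:44 + 5:00 = 02:44 on Jan 20.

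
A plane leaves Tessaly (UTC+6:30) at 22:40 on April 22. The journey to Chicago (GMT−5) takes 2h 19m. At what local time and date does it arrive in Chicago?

Convert departure to UTC: 22:40 − 6:30 = 16:10 UTC on Apr 22.
Add 2 hours 19 minutes travel time → 18:29 UTC.
Chicago is UTC−5:00, so local arrival = 18:29 − 5:00 = 13:29 on Apr 22.

13:29 on April 22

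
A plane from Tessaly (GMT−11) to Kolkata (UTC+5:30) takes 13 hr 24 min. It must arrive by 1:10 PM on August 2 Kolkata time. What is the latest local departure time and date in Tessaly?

7:16 AM on August 1

Target arrival in UTC: 1:10 PM − 5:30 = 7:40 AM on Aug 2.
Subtract 13 hours and 24 minutes → departure 6:16 PM UTC on Aug 1.
Tessaly is UTC−11:00: 6:16 PM − 11:00 = 7:16 AM on Aug 1.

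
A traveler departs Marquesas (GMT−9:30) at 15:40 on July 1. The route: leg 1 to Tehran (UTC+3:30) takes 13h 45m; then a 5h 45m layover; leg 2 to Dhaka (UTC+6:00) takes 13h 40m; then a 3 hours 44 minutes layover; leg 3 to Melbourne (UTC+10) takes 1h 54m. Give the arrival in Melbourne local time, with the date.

01:58 on July 4

Convert departure to UTC: 15:40 + 9:30 = 01:10 UTC on Jul 2.
Add 13 hours 45 minutes leg 1 → 14:55 UTC.
Add 5 hours and 45 minutes layover in Tehran → 20:40 UTC.
Add 13 hours and 40 minutes leg 2 → 10:20 UTC (Jul 3).
Add 3 hours and 44 minutes layover in Dhaka → 14:04 UTC.
Add 1 hour 54 minutes leg 3 → 15:58 UTC.
Melbourne is UTC+10:00, so local arrival = 15:58 + 10:00 = 01:58 on Jul 4.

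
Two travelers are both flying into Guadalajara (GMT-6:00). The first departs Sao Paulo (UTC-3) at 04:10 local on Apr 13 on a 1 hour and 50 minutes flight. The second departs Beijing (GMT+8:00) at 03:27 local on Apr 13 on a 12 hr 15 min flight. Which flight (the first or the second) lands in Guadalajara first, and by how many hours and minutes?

the second, by 1 hour 18 minutes

Flight 1 in UTC: 04:10 + 3:00 = 07:10 on Apr 13.
+1 hour and 50 minutes → arrive 09:00 UTC on Apr 13.
Flight 2 in UTC: 03:27 − 8:00 = 19:27 on Apr 12.
+12 hours 15 minutes → arrive 07:42 UTC on Apr 13.
Flight 2 lands earlier by 1 hour 18 minutes.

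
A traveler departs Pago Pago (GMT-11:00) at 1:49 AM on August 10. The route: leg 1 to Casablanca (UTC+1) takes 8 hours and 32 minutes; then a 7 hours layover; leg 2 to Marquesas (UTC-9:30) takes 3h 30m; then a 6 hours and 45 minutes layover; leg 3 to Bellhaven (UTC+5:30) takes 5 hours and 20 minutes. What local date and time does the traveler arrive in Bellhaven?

Convert departure to UTC: 1:49 AM + 11:00 = 12:49 PM UTC on Aug 10.
Add 8 hours and 32 minutes leg 1 → 9:21 PM UTC.
Add 7 hours layover in Casablanca → 4:21 AM UTC (Aug 11).
Add 3 hours and 30 minutes leg 2 → 7:51 AM UTC.
Add 6 hours and 45 minutes layover in Marquesas → 2:36 PM UTC.
Add 5 hours 20 minutes leg 3 → 7:56 PM UTC.
Bellhaven is UTC+5:30, so local arrival = 7:56 PM + 5:30 = 1:26 AM on Aug 12.

1:26 AM on Aug 12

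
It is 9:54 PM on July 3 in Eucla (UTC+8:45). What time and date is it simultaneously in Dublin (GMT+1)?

Dublin is 7:45 behind Eucla.
Shift by the zone difference: 9:54 PM − 7:45 = 2:09 PM on Jul 3 in Dublin.

2:09 PM on July 3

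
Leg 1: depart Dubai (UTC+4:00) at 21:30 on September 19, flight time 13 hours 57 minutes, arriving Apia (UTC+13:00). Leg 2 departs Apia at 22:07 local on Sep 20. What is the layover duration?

1 hour 40 minutes

Convert departure to UTC: 21:30 − 4:00 = 17:30 UTC on Sep 19.
Add 13 hours and 57 minutes flight time → 07:27 UTC (Sep 20).
Apia is UTC+13:00, so local arrival = 07:27 + 13:00 = 20:27 on Sep 20.
Layover = 22:07 − 20:27 = 1 hour 40 minutes.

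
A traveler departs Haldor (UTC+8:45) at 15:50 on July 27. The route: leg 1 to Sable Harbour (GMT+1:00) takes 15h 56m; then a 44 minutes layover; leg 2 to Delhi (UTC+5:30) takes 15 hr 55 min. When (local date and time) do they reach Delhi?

Convert departure to UTC: 15:50 − 8:45 = 07:05 UTC on Jul 27.
Add 15 hours 56 minutes leg 1 → 23:01 UTC.
Add 44 minutes layover in Sable Harbour → 23:45 UTC.
Add 15 hours and 55 minutes leg 2 → 15:40 UTC (Jul 28).
Delhi is UTC+5:30, so local arrival = 15:40 + 5:30 = 21:10 on Jul 28.

21:10 on July 28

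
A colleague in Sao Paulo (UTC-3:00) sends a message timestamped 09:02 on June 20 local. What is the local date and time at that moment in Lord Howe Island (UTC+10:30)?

Lord Howe Island is 13:30 ahead of Sao Paulo.
Shift by the zone difference: 09:02 + 13:30 = 22:32 on Jun 20 in Lord Howe Island.

22:32 on Jun 20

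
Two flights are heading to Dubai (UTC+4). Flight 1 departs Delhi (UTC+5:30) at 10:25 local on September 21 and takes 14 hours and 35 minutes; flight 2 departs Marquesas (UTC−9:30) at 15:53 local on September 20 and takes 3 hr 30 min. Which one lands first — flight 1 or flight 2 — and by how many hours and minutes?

Flight 1 in UTC: 10:25 − 5:30 = 04:55 on Sep 21.
+14 hours 35 minutes → arrive 19:30 UTC on Sep 21.
Flight 2 in UTC: 15:53 + 9:30 = 01:23 on Sep 21.
+3 hours 30 minutes → arrive 04:53 UTC on Sep 21.
Flight 2 lands earlier by 14 hours 37 minutes.

the second, by 14 hours 37 minutes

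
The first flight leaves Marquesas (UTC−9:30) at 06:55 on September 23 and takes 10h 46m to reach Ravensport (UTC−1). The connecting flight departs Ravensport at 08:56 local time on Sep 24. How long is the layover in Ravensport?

Convert departure to UTC: 06:55 + 9:30 = 16:25 UTC on Sep 23.
Add 10 hours 46 minutes flight time → 03:11 UTC (Sep 24).
Ravensport is UTC−1:00, so local arrival = 03:11 − 1:00 = 02:11 on Sep 24.
Layover = 08:56 − 02:11 = 6 hours 45 minutes.

6 hours 45 minutes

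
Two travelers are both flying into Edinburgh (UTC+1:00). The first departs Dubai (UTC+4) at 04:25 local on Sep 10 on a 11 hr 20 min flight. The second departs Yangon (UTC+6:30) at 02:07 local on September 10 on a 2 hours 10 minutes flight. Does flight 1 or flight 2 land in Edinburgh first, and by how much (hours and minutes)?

the second, by 13 hours 58 minutes

Flight 1 in UTC: 04:25 − 4:00 = 00:25 on Sep 10.
+11 hours and 20 minutes → arrive 11:45 UTC on Sep 10.
Flight 2 in UTC: 02:07 − 6:30 = 19:37 on Sep 9.
+2 hours 10 minutes → arrive 21:47 UTC on Sep 9.
Flight 2 lands earlier by 13 hours 58 minutes.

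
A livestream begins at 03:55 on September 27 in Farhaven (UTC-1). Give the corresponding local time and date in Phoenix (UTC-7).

In UTC: 03:55 + 1:00 = 04:55 on Sep 27.
Phoenix is UTC−7:00: 04:55 − 7:00 = 21:55 on Sep 26.

21:55 on September 26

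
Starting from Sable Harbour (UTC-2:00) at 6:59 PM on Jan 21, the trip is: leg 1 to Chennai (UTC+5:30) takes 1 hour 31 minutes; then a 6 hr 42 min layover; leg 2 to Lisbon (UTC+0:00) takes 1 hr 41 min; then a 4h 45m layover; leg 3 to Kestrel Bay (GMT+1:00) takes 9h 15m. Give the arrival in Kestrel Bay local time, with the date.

9:53 PM on January 22

Convert departure to UTC: 6:59 PM + 2:00 = 8:59 PM UTC on Jan 21.
Add 1 hour and 31 minutes leg 1 → 10:30 PM UTC.
Add 6 hours and 42 minutes layover in Chennai → 5:12 AM UTC (Jan 22).
Add 1 hour and 41 minutes leg 2 → 6:53 AM UTC.
Add 4 hours 45 minutes layover in Lisbon → 11:38 AM UTC.
Add 9 hours 15 minutes leg 3 → 8:53 PM UTC.
Kestrel Bay is UTC+1:00, so local arrival = 8:53 PM + 1:00 = 9:53 PM on Jan 22.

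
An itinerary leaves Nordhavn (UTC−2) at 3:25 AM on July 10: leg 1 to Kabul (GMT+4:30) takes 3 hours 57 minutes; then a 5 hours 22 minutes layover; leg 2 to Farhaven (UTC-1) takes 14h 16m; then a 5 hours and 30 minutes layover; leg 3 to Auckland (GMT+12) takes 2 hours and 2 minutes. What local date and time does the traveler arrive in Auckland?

Convert departure to UTC: 3:25 AM + 2:00 = 5:25 AM UTC on Jul 10.
Add 3 hours 57 minutes leg 1 → 9:22 AM UTC.
Add 5 hours 22 minutes layover in Kabul → 2:44 PM UTC.
Add 14 hours and 16 minutes leg 2 → 5:00 AM UTC (Jul 11).
Add 5 hours 30 minutes layover in Farhaven → 10:30 AM UTC.
Add 2 hours and 2 minutes leg 3 → 12:32 PM UTC.
Auckland is UTC+12:00, so local arrival = 12:32 PM + 12:00 = 12:32 AM on Jul 12.

12:32 AM on July 12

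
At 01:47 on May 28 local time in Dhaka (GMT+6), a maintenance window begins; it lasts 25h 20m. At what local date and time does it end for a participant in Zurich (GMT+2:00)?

23:07 on May 28

Convert start to UTC: 01:47 − 6:00 = 19:47 UTC on May 27.
Add 25 hours 20 minutes duration → 21:07 UTC (May 28).
Zurich is UTC+2:00, so local end time = 21:07 + 2:00 = 23:07 on May 28.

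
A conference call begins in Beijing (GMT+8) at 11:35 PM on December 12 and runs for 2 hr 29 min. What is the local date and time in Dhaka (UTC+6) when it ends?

Convert start to UTC: 11:35 PM − 8:00 = 3:35 PM UTC on Dec 12.
Add 2 hours 29 minutes duration → 6:04 PM UTC.
Dhaka is UTC+6:00, so local end time = 6:04 PM + 6:00 = 12:04 AM on Dec 13.

12:04 AM on December 13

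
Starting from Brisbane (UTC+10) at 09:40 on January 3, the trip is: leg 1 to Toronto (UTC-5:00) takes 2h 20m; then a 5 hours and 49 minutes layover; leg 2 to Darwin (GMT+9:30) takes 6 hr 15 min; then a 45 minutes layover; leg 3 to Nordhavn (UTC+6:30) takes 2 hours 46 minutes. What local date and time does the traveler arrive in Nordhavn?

Convert departure to UTC: 09:40 − 10:00 = 23:40 UTC on Jan 2.
Add 2 hours and 20 minutes leg 1 → 02:00 UTC (Jan 3).
Add 5 hours 49 minutes layover in Toronto → 07:49 UTC.
Add 6 hours 15 minutes leg 2 → 14:04 UTC.
Add 45 minutes layover in Darwin → 14:49 UTC.
Add 2 hours and 46 minutes leg 3 → 17:35 UTC.
Nordhavn is UTC+6:30, so local arrival = 17:35 + 6:30 = 00:05 on Jan 4.

00:05 on Jan 4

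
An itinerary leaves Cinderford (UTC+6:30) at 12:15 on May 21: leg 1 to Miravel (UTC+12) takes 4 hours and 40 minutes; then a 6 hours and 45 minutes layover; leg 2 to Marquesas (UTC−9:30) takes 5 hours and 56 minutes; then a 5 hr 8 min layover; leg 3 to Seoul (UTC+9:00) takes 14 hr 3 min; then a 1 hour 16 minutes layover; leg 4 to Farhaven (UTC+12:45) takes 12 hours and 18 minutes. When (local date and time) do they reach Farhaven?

20:36 on May 23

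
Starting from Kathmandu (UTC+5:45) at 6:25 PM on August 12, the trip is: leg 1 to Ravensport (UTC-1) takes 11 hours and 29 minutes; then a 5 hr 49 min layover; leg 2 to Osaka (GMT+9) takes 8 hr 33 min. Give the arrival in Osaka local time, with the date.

11:31 PM on August 13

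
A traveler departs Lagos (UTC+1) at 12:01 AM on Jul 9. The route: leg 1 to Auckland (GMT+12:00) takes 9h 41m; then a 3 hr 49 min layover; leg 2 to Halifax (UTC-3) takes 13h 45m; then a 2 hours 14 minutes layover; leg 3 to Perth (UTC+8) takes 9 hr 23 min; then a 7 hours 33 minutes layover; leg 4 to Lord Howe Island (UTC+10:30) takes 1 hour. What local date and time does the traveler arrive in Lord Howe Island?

Convert departure to UTC: 12:01 AM − 1:00 = 11:01 PM UTC on Jul 8.
Add 9 hours and 41 minutes leg 1 → 8:42 AM UTC (Jul 9).
Add 3 hours and 49 minutes layover in Auckland → 12:31 PM UTC.
Add 13 hours 45 minutes leg 2 → 2:16 AM UTC (Jul 10).
Add 2 hours and 14 minutes layover in Halifax → 4:30 AM UTC.
Add 9 hours and 23 minutes leg 3 → 1:53 PM UTC.
Add 7 hours 33 minutes layover in Perth → 9:26 PM UTC.
Add 1 hour leg 4 → 10:26 PM UTC.
Lord Howe Island is UTC+10:30, so local arrival = 10:26 PM + 10:30 = 8:56 AM on Jul 11.

8:56 AM on Jul 11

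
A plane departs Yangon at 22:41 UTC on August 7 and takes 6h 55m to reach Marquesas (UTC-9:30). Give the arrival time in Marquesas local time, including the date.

Departure is given in UTC: 22:41 on Aug 7.
Add 6 hours and 55 minutes → 05:36 UTC (Aug 8).
Marquesas is UTC−9:30: 05:36 − 9:30 = 20:06 on Aug 7.

20:06 on August 7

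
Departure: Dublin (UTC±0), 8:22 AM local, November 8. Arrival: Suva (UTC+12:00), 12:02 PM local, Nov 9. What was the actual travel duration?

15 hours 40 minutes

Departure is already UTC: 8:22 AM on Nov 8.
Arrival in UTC: 12:02 PM − 12:00 = 12:02 AM on Nov 9.
Elapsed = 12:02 AM − 8:22 AM (+1 day) = 15 hours 40 minutes.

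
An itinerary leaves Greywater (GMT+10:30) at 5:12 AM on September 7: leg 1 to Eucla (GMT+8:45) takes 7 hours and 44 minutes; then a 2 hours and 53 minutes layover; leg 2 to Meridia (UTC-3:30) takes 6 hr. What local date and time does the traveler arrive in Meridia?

7:49 AM on Sep 7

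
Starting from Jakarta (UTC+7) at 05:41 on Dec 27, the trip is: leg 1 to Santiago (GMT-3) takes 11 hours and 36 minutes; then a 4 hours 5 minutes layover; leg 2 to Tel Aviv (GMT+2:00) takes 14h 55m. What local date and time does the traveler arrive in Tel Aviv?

Convert departure to UTC: 05:41 − 7:00 = 22:41 UTC on Dec 26.
Add 11 hours 36 minutes leg 1 → 10:17 UTC (Dec 27).
Add 4 hours and 5 minutes layover in Santiago → 14:22 UTC.
Add 14 hours and 55 minutes leg 2 → 05:17 UTC (Dec 28).
Tel Aviv is UTC+2:00, so local arrival = 05:17 + 2:00 = 07:17 on Dec 28.

07:17 on Dec 28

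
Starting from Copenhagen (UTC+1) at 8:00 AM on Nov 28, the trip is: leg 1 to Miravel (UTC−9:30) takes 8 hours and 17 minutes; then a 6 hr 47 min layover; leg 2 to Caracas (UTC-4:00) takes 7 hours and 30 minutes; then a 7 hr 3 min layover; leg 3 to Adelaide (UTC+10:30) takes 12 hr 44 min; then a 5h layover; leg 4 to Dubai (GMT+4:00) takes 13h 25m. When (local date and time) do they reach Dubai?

11:46 PM on November 30

Convert departure to UTC: 8:00 AM − 1:00 = 7:00 AM UTC on Nov 28.
Add 8 hours and 17 minutes leg 1 → 3:17 PM UTC.
Add 6 hours and 47 minutes layover in Miravel → 10:04 PM UTC.
Add 7 hours 30 minutes leg 2 → 5:34 AM UTC (Nov 29).
Add 7 hours and 3 minutes layover in Caracas → 12:37 PM UTC.
Add 12 hours and 44 minutes leg 3 → 1:21 AM UTC (Nov 30).
Add 5 hours layover in Adelaide → 6:21 AM UTC.
Add 13 hours 25 minutes leg 4 → 7:46 PM UTC.
Dubai is UTC+4:00, so local arrival = 7:46 PM + 4:00 = 11:46 PM on Nov 30.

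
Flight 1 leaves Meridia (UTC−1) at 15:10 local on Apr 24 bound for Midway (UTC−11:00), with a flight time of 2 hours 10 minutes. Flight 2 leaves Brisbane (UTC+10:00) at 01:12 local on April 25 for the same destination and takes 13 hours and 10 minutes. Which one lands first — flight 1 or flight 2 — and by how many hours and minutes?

Flight 1 in UTC: 15:10 + 1:00 = 16:10 on Apr 24.
+2 hours 10 minutes → arrive 18:20 UTC on Apr 24.
Flight 2 in UTC: 01:12 − 10:00 = 15:12 on Apr 24.
+13 hours and 10 minutes → arrive 04:22 UTC on Apr 25.
Flight 1 lands earlier by 10 hours 2 minutes.

the first, by 10 hours 2 minutes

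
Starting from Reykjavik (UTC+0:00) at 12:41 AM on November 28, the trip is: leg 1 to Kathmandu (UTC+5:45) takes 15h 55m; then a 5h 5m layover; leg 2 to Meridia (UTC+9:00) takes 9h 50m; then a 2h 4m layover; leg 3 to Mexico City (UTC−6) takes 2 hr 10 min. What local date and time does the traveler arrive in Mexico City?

5:45 AM on November 29

Reykjavik is at UTC+0, so departure is already 12:41 AM UTC on Nov 28.
Add 15 hours 55 minutes leg 1 → 4:36 PM UTC.
Add 5 hours and 5 minutes layover in Kathmandu → 9:41 PM UTC.
Add 9 hours 50 minutes leg 2 → 7:31 AM UTC (Nov 29).
Add 2 hours 4 minutes layover in Meridia → 9:35 AM UTC.
Add 2 hours and 10 minutes leg 3 → 11:45 AM UTC.
Mexico City is UTC−6:00, so local arrival = 11:45 AM − 6:00 = 5:45 AM on Nov 29.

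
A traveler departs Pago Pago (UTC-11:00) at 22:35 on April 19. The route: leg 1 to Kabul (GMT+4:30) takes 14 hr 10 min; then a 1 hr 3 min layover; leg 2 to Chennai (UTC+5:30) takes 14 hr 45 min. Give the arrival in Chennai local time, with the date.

Convert departure to UTC: 22:35 + 11:00 = 09:35 UTC on Apr 20.
Add 14 hours 10 minutes leg 1 → 23:45 UTC.
Add 1 hour 3 minutes layover in Kabul → 00:48 UTC (Apr 21).
Add 14 hours 45 minutes leg 2 → 15:33 UTC.
Chennai is UTC+5:30, so local arrival = 15:33 + 5:30 = 21:03 on Apr 21.

21:03 on April 21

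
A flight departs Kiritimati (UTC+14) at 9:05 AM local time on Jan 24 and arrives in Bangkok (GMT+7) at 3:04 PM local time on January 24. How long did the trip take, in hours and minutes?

Bangkok is 7:00 behind Kiritimati.
Clock-face elapsed time (ignoring zones) is 5 hours 59 minutes.
Actual elapsed = 5 hours 59 minutes + 7:00 = 12 hours 59 minutes.

12 hours 59 minutes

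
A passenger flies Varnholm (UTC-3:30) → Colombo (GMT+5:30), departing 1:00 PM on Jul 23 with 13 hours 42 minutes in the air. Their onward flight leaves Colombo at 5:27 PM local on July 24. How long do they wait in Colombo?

5 hours 45 minutes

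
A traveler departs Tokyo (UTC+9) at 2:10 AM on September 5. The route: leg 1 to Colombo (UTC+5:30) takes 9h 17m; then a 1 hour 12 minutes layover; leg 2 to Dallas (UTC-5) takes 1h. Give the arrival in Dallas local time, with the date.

11:39 PM on September 4

Convert departure to UTC: 2:10 AM − 9:00 = 5:10 PM UTC on Sep 4.
Add 9 hours 17 minutes leg 1 → 2:27 AM UTC (Sep 5).
Add 1 hour and 12 minutes layover in Colombo → 3:39 AM UTC.
Add 1 hour leg 2 → 4:39 AM UTC.
Dallas is UTC−5:00, so local arrival = 4:39 AM − 5:00 = 11:39 PM on Sep 4.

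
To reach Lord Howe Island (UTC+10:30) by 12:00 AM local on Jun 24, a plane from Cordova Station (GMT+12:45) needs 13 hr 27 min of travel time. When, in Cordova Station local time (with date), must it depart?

12:48 PM on June 23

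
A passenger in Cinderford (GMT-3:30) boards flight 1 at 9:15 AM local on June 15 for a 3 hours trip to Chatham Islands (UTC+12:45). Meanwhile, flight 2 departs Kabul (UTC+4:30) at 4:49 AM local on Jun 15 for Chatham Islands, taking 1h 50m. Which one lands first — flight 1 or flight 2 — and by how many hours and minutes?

Flight 1 in UTC: 9:15 AM + 3:30 = 12:45 PM on Jun 15.
+3 hours → arrive 3:45 PM UTC on Jun 15.
Flight 2 in UTC: 4:49 AM − 4:30 = 12:19 AM on Jun 15.
+1 hour and 50 minutes → arrive 2:09 AM UTC on Jun 15.
Flight 2 lands earlier by 13 hours 36 minutes.

the second, by 13 hours 36 minutes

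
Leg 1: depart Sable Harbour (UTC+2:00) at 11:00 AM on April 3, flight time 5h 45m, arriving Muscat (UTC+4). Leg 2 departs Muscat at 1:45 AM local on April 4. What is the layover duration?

7 hours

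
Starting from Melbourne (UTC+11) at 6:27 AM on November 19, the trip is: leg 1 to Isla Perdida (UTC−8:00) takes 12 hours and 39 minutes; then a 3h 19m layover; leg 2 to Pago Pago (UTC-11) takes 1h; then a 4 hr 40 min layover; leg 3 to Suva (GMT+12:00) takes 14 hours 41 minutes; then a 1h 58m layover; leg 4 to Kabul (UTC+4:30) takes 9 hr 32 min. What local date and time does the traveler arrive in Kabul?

11:46 PM on November 20

Convert departure to UTC: 6:27 AM − 11:00 = 7:27 PM UTC on Nov 18.
Add 12 hours and 39 minutes leg 1 → 8:06 AM UTC (Nov 19).
Add 3 hours 19 minutes layover in Isla Perdida → 11:25 AM UTC.
Add 1 hour leg 2 → 12:25 PM UTC.
Add 4 hours 40 minutes layover in Pago Pago → 5:05 PM UTC.
Add 14 hours and 41 minutes leg 3 → 7:46 AM UTC (Nov 20).
Add 1 hour 58 minutes layover in Suva → 9:44 AM UTC.
Add 9 hours and 32 minutes leg 4 → 7:16 PM UTC.
Kabul is UTC+4:30, so local arrival = 7:16 PM + 4:30 = 11:46 PM on Nov 20.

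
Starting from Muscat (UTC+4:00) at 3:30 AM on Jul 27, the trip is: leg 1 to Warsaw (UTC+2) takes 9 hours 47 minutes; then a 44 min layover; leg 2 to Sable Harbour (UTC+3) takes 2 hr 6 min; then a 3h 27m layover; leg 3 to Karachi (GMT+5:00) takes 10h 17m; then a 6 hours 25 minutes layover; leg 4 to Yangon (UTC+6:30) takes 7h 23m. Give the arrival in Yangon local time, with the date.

10:09 PM on Jul 28

Convert departure to UTC: 3:30 AM − 4:00 = 11:30 PM UTC on Jul 26.
Add 9 hours and 47 minutes leg 1 → 9:17 AM UTC (Jul 27).
Add 44 minutes layover in Warsaw → 10:01 AM UTC.
Add 2 hours 6 minutes leg 2 → 12:07 PM UTC.
Add 3 hours and 27 minutes layover in Sable Harbour → 3:34 PM UTC.
Add 10 hours 17 minutes leg 3 → 1:51 AM UTC (Jul 28).
Add 6 hours 25 minutes layover in Karachi → 8:16 AM UTC.
Add 7 hours 23 minutes leg 4 → 3:39 PM UTC.
Yangon is UTC+6:30, so local arrival = 3:39 PM + 6:30 = 10:09 PM on Jul 28.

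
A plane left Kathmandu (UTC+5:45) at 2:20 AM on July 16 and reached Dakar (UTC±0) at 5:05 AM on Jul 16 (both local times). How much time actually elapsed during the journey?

8 hours 30 minutes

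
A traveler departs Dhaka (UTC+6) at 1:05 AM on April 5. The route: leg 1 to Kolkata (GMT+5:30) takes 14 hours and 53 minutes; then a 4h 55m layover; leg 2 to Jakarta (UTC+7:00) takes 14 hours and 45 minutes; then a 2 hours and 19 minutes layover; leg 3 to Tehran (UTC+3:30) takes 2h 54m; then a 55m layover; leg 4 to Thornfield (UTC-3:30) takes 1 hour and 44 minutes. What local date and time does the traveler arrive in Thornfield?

10:00 AM on Apr 6

Convert departure to UTC: 1:05 AM − 6:00 = 7:05 PM UTC on Apr 4.
Add 14 hours and 53 minutes leg 1 → 9:58 AM UTC (Apr 5).
Add 4 hours and 55 minutes layover in Kolkata → 2:53 PM UTC.
Add 14 hours and 45 minutes leg 2 → 5:38 AM UTC (Apr 6).
Add 2 hours and 19 minutes layover in Jakarta → 7:57 AM UTC.
Add 2 hours and 54 minutes leg 3 → 10:51 AM UTC.
Add 55 minutes layover in Tehran → 11:46 AM UTC.
Add 1 hour 44 minutes leg 4 → 1:30 PM UTC.
Thornfield is UTC−3:30, so local arrival = 1:30 PM − 3:30 = 10:00 AM on Apr 6.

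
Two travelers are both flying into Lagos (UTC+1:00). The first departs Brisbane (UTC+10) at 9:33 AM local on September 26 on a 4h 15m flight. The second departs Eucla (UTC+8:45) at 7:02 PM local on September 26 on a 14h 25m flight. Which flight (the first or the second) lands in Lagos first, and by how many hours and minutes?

the first, by 20 hours 54 minutes

Flight 1 in UTC: 9:33 AM − 10:00 = 11:33 PM on Sep 25.
+4 hours and 15 minutes → arrive 3:48 AM UTC on Sep 26.
Flight 2 in UTC: 7:02 PM − 8:45 = 10:17 AM on Sep 26.
+14 hours and 25 minutes → arrive 12:42 AM UTC on Sep 27.
Flight 1 lands earlier by 20 hours 54 minutes.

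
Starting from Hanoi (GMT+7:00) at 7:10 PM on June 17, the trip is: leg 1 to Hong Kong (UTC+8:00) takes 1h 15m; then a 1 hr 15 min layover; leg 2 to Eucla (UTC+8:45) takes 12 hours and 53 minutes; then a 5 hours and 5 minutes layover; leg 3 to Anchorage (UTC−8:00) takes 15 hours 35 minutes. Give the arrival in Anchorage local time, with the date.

Convert departure to UTC: 7:10 PM − 7:00 = 12:10 PM UTC on Jun 17.
Add 1 hour 15 minutes leg 1 → 1:25 PM UTC.
Add 1 hour 15 minutes layover in Hong Kong → 2:40 PM UTC.
Add 12 hours 53 minutes leg 2 → 3:33 AM UTC (Jun 18).
Add 5 hours and 5 minutes layover in Eucla → 8:38 AM UTC.
Add 15 hours 35 minutes leg 3 → 12:13 AM UTC (Jun 19).
Anchorage is UTC−8:00, so local arrival = 12:13 AM − 8:00 = 4:13 PM on Jun 18.

4:13 PM on June 18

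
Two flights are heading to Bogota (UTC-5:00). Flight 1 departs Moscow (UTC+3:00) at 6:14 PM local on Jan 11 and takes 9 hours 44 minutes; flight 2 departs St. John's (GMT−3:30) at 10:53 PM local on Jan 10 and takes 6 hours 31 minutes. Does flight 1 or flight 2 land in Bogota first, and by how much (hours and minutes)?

Flight 1 in UTC: 6:14 PM − 3:00 = 3:14 PM on Jan 11.
+9 hours and 44 minutes → arrive 12:58 AM UTC on Jan 12.
Flight 2 in UTC: 10:53 PM + 3:30 = 2:23 AM on Jan 11.
+6 hours 31 minutes → arrive 8:54 AM UTC on Jan 11.
Flight 2 lands earlier by 16 hours 4 minutes.

the second, by 16 hours 4 minutes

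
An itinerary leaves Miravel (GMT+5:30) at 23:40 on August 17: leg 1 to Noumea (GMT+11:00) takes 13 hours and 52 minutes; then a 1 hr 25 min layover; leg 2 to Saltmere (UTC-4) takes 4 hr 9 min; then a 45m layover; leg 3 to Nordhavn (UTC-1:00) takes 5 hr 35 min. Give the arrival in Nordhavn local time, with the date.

Convert departure to UTC: 23:40 − 5:30 = 18:10 UTC on Aug 17.
Add 13 hours 52 minutes leg 1 → 08:02 UTC (Aug 18).
Add 1 hour and 25 minutes layover in Noumea → 09:27 UTC.
Add 4 hours and 9 minutes leg 2 → 13:36 UTC.
Add 45 minutes layover in Saltmere → 14:21 UTC.
Add 5 hours and 35 minutes leg 3 → 19:56 UTC.
Nordhavn is UTC−1:00, so local arrival = 19:56 − 1:00 = 18:56 on Aug 18.

18:56 on August 18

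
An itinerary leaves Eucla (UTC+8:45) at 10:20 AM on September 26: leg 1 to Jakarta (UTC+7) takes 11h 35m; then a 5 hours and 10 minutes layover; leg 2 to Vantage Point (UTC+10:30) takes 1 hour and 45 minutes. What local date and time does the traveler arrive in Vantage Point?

Convert departure to UTC: 10:20 AM − 8:45 = 1:35 AM UTC on Sep 26.
Add 11 hours 35 minutes leg 1 → 1:10 PM UTC.
Add 5 hours 10 minutes layover in Jakarta → 6:20 PM UTC.
Add 1 hour 45 minutes leg 2 → 8:05 PM UTC.
Vantage Point is UTC+10:30, so local arrival = 8:05 PM + 10:30 = 6:35 AM on Sep 27.

6:35 AM on September 27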